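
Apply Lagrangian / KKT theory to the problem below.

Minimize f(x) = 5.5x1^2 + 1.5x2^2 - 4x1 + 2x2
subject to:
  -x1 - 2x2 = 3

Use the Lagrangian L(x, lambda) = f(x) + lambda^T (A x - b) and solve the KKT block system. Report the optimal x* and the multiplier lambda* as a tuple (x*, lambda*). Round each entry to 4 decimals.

Form the Lagrangian:
  L(x, lambda) = (1/2) x^T Q x + c^T x + lambda^T (A x - b)
Stationarity (grad_x L = 0): Q x + c + A^T lambda = 0.
Primal feasibility: A x = b.

This gives the KKT block system:
  [ Q   A^T ] [ x     ]   [-c ]
  [ A    0  ] [ lambda ] = [ b ]

Solving the linear system:
  x*      = (0.234, -1.617)
  lambda* = (-1.4255)
  f(x*)   = 0.0532

x* = (0.234, -1.617), lambda* = (-1.4255)


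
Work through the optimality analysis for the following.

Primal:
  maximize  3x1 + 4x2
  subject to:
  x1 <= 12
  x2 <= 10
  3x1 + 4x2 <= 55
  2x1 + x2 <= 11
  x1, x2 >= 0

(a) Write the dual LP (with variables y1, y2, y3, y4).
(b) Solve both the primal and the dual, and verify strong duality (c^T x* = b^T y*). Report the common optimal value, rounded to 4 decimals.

The standard primal-dual pair for 'max c^T x s.t. A x <= b, x >= 0' is:
  Dual:  min b^T y  s.t.  A^T y >= c,  y >= 0.

So the dual LP is:
  minimize  12y1 + 10y2 + 55y3 + 11y4
  subject to:
    y1 + 3y3 + 2y4 >= 3
    y2 + 4y3 + y4 >= 4
    y1, y2, y3, y4 >= 0

Solving the primal: x* = (0.5, 10).
  primal value c^T x* = 41.5.
Solving the dual: y* = (0, 2.5, 0, 1.5).
  dual value b^T y* = 41.5.
Strong duality: c^T x* = b^T y*. Confirmed.

41.5


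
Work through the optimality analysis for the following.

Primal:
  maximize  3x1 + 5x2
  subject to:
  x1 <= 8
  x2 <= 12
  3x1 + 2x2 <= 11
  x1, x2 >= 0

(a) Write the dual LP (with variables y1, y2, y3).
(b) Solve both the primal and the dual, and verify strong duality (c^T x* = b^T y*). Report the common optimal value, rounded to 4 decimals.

The standard primal-dual pair for 'max c^T x s.t. A x <= b, x >= 0' is:
  Dual:  min b^T y  s.t.  A^T y >= c,  y >= 0.

So the dual LP is:
  minimize  8y1 + 12y2 + 11y3
  subject to:
    y1 + 3y3 >= 3
    y2 + 2y3 >= 5
    y1, y2, y3 >= 0

Solving the primal: x* = (0, 5.5).
  primal value c^T x* = 27.5.
Solving the dual: y* = (0, 0, 2.5).
  dual value b^T y* = 27.5.
Strong duality: c^T x* = b^T y*. Confirmed.

27.5


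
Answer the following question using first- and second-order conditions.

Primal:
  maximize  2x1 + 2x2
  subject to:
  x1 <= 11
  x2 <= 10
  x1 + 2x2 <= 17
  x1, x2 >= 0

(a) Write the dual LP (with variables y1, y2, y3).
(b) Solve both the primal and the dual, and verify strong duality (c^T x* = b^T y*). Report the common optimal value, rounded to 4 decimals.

The standard primal-dual pair for 'max c^T x s.t. A x <= b, x >= 0' is:
  Dual:  min b^T y  s.t.  A^T y >= c,  y >= 0.

So the dual LP is:
  minimize  11y1 + 10y2 + 17y3
  subject to:
    y1 + y3 >= 2
    y2 + 2y3 >= 2
    y1, y2, y3 >= 0

Solving the primal: x* = (11, 3).
  primal value c^T x* = 28.
Solving the dual: y* = (1, 0, 1).
  dual value b^T y* = 28.
Strong duality: c^T x* = b^T y*. Confirmed.

28


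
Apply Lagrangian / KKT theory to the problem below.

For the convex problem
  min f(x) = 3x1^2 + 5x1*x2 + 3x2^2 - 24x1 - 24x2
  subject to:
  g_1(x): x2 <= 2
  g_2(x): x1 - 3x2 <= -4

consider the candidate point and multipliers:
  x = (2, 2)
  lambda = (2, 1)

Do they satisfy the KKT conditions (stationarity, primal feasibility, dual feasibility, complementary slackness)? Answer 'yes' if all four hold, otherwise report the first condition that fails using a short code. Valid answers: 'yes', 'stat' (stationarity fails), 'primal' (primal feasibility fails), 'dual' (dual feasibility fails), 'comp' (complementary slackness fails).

Gradient of f: grad f(x) = Q x + c = (-2, -2)
Constraint values g_i(x) = a_i^T x - b_i:
  g_1((2, 2)) = 0
  g_2((2, 2)) = 0
Stationarity residual: grad f(x) + sum_i lambda_i a_i = (-1, -3)
  -> stationarity FAILS
Primal feasibility (all g_i <= 0): OK
Dual feasibility (all lambda_i >= 0): OK
Complementary slackness (lambda_i * g_i(x) = 0 for all i): OK

Verdict: the first failing condition is stationarity -> stat.

stat


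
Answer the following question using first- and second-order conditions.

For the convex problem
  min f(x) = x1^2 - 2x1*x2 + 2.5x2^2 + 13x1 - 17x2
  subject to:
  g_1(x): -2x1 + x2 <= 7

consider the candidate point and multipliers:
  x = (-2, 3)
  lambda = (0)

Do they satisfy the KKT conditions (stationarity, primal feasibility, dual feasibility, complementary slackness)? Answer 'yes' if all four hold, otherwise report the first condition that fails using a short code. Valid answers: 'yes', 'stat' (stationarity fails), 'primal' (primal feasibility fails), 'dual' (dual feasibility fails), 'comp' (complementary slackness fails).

Gradient of f: grad f(x) = Q x + c = (3, 2)
Constraint values g_i(x) = a_i^T x - b_i:
  g_1((-2, 3)) = 0
Stationarity residual: grad f(x) + sum_i lambda_i a_i = (3, 2)
  -> stationarity FAILS
Primal feasibility (all g_i <= 0): OK
Dual feasibility (all lambda_i >= 0): OK
Complementary slackness (lambda_i * g_i(x) = 0 for all i): OK

Verdict: the first failing condition is stationarity -> stat.

stat


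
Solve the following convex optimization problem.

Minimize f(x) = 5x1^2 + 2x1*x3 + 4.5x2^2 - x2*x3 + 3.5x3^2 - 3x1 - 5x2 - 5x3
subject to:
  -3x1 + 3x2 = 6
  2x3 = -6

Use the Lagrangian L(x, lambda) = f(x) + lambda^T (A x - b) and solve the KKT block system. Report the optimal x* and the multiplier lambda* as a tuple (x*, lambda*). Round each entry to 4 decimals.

Form the Lagrangian:
  L(x, lambda) = (1/2) x^T Q x + c^T x + lambda^T (A x - b)
Stationarity (grad_x L = 0): Q x + c + A^T lambda = 0.
Primal feasibility: A x = b.

This gives the KKT block system:
  [ Q   A^T ] [ x     ]   [-c ]
  [ A    0  ] [ lambda ] = [ b ]

Solving the linear system:
  x*      = (-0.3684, 1.6316, -3)
  lambda* = (-4.2281, 14.1842)
  f(x*)   = 59.2105

x* = (-0.3684, 1.6316, -3), lambda* = (-4.2281, 14.1842)


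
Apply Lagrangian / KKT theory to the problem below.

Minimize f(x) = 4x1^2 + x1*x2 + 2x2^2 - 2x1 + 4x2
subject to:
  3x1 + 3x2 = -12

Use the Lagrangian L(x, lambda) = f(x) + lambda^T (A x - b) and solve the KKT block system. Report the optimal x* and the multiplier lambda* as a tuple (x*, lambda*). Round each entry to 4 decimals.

Form the Lagrangian:
  L(x, lambda) = (1/2) x^T Q x + c^T x + lambda^T (A x - b)
Stationarity (grad_x L = 0): Q x + c + A^T lambda = 0.
Primal feasibility: A x = b.

This gives the KKT block system:
  [ Q   A^T ] [ x     ]   [-c ]
  [ A    0  ] [ lambda ] = [ b ]

Solving the linear system:
  x*      = (-0.6, -3.4)
  lambda* = (3.4)
  f(x*)   = 14.2

x* = (-0.6, -3.4), lambda* = (3.4)


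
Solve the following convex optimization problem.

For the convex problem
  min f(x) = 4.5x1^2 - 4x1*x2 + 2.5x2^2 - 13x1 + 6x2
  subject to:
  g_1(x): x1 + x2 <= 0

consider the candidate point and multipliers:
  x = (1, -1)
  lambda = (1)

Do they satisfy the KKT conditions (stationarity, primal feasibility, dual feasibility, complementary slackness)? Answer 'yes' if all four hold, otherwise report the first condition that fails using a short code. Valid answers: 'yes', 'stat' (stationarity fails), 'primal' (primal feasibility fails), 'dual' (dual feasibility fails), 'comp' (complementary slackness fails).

Gradient of f: grad f(x) = Q x + c = (0, -3)
Constraint values g_i(x) = a_i^T x - b_i:
  g_1((1, -1)) = 0
Stationarity residual: grad f(x) + sum_i lambda_i a_i = (1, -2)
  -> stationarity FAILS
Primal feasibility (all g_i <= 0): OK
Dual feasibility (all lambda_i >= 0): OK
Complementary slackness (lambda_i * g_i(x) = 0 for all i): OK

Verdict: the first failing condition is stationarity -> stat.

stat


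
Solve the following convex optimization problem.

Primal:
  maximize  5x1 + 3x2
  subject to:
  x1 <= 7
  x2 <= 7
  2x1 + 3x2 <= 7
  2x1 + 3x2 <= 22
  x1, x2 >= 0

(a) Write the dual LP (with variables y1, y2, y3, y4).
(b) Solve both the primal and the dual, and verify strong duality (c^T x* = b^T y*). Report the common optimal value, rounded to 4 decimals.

The standard primal-dual pair for 'max c^T x s.t. A x <= b, x >= 0' is:
  Dual:  min b^T y  s.t.  A^T y >= c,  y >= 0.

So the dual LP is:
  minimize  7y1 + 7y2 + 7y3 + 22y4
  subject to:
    y1 + 2y3 + 2y4 >= 5
    y2 + 3y3 + 3y4 >= 3
    y1, y2, y3, y4 >= 0

Solving the primal: x* = (3.5, 0).
  primal value c^T x* = 17.5.
Solving the dual: y* = (0, 0, 2.5, 0).
  dual value b^T y* = 17.5.
Strong duality: c^T x* = b^T y*. Confirmed.

17.5


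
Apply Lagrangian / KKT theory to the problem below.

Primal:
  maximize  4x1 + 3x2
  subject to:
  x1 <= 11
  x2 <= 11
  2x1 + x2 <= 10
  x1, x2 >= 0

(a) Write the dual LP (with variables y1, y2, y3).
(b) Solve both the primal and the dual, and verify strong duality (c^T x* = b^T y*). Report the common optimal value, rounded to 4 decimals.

The standard primal-dual pair for 'max c^T x s.t. A x <= b, x >= 0' is:
  Dual:  min b^T y  s.t.  A^T y >= c,  y >= 0.

So the dual LP is:
  minimize  11y1 + 11y2 + 10y3
  subject to:
    y1 + 2y3 >= 4
    y2 + y3 >= 3
    y1, y2, y3 >= 0

Solving the primal: x* = (0, 10).
  primal value c^T x* = 30.
Solving the dual: y* = (0, 0, 3).
  dual value b^T y* = 30.
Strong duality: c^T x* = b^T y*. Confirmed.

30


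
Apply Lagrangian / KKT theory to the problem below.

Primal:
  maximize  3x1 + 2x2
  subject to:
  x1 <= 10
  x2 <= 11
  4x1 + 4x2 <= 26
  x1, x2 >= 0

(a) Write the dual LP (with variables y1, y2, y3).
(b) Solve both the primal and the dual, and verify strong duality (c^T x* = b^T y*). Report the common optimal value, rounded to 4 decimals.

The standard primal-dual pair for 'max c^T x s.t. A x <= b, x >= 0' is:
  Dual:  min b^T y  s.t.  A^T y >= c,  y >= 0.

So the dual LP is:
  minimize  10y1 + 11y2 + 26y3
  subject to:
    y1 + 4y3 >= 3
    y2 + 4y3 >= 2
    y1, y2, y3 >= 0

Solving the primal: x* = (6.5, 0).
  primal value c^T x* = 19.5.
Solving the dual: y* = (0, 0, 0.75).
  dual value b^T y* = 19.5.
Strong duality: c^T x* = b^T y*. Confirmed.

19.5


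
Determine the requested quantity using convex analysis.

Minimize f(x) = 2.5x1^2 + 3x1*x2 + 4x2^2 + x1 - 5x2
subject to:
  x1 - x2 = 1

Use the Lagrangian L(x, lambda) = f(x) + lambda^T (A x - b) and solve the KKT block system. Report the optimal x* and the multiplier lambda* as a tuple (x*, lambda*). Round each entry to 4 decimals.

Form the Lagrangian:
  L(x, lambda) = (1/2) x^T Q x + c^T x + lambda^T (A x - b)
Stationarity (grad_x L = 0): Q x + c + A^T lambda = 0.
Primal feasibility: A x = b.

This gives the KKT block system:
  [ Q   A^T ] [ x     ]   [-c ]
  [ A    0  ] [ lambda ] = [ b ]

Solving the linear system:
  x*      = (0.7895, -0.2105)
  lambda* = (-4.3158)
  f(x*)   = 3.0789

x* = (0.7895, -0.2105), lambda* = (-4.3158)


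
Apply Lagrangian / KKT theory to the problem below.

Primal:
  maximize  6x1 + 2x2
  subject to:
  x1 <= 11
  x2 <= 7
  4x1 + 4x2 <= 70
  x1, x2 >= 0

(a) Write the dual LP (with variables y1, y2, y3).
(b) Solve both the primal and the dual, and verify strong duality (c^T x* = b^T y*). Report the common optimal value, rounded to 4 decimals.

The standard primal-dual pair for 'max c^T x s.t. A x <= b, x >= 0' is:
  Dual:  min b^T y  s.t.  A^T y >= c,  y >= 0.

So the dual LP is:
  minimize  11y1 + 7y2 + 70y3
  subject to:
    y1 + 4y3 >= 6
    y2 + 4y3 >= 2
    y1, y2, y3 >= 0

Solving the primal: x* = (11, 6.5).
  primal value c^T x* = 79.
Solving the dual: y* = (4, 0, 0.5).
  dual value b^T y* = 79.
Strong duality: c^T x* = b^T y*. Confirmed.

79


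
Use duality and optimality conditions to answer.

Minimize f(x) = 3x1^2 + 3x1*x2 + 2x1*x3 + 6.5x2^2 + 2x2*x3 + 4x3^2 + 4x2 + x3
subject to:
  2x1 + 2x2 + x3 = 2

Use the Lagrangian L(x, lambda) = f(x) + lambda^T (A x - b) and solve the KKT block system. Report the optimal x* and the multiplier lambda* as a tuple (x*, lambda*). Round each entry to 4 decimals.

Form the Lagrangian:
  L(x, lambda) = (1/2) x^T Q x + c^T x + lambda^T (A x - b)
Stationarity (grad_x L = 0): Q x + c + A^T lambda = 0.
Primal feasibility: A x = b.

This gives the KKT block system:
  [ Q   A^T ] [ x     ]   [-c ]
  [ A    0  ] [ lambda ] = [ b ]

Solving the linear system:
  x*      = (1.0709, -0.0787, 0.0157)
  lambda* = (-3.1102)
  f(x*)   = 2.9606

x* = (1.0709, -0.0787, 0.0157), lambda* = (-3.1102)


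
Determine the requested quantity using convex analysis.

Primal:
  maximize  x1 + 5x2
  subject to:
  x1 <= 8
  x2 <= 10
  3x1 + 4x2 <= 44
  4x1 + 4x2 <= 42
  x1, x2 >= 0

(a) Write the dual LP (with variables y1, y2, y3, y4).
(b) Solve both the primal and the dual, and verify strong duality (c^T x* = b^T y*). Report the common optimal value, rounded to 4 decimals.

The standard primal-dual pair for 'max c^T x s.t. A x <= b, x >= 0' is:
  Dual:  min b^T y  s.t.  A^T y >= c,  y >= 0.

So the dual LP is:
  minimize  8y1 + 10y2 + 44y3 + 42y4
  subject to:
    y1 + 3y3 + 4y4 >= 1
    y2 + 4y3 + 4y4 >= 5
    y1, y2, y3, y4 >= 0

Solving the primal: x* = (0.5, 10).
  primal value c^T x* = 50.5.
Solving the dual: y* = (0, 4, 0, 0.25).
  dual value b^T y* = 50.5.
Strong duality: c^T x* = b^T y*. Confirmed.

50.5


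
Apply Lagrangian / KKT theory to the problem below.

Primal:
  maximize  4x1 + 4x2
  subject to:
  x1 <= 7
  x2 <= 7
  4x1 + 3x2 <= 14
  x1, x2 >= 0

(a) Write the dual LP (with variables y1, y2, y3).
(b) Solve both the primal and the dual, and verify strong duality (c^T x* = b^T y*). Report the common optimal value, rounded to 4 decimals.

The standard primal-dual pair for 'max c^T x s.t. A x <= b, x >= 0' is:
  Dual:  min b^T y  s.t.  A^T y >= c,  y >= 0.

So the dual LP is:
  minimize  7y1 + 7y2 + 14y3
  subject to:
    y1 + 4y3 >= 4
    y2 + 3y3 >= 4
    y1, y2, y3 >= 0

Solving the primal: x* = (0, 4.6667).
  primal value c^T x* = 18.6667.
Solving the dual: y* = (0, 0, 1.3333).
  dual value b^T y* = 18.6667.
Strong duality: c^T x* = b^T y*. Confirmed.

18.6667


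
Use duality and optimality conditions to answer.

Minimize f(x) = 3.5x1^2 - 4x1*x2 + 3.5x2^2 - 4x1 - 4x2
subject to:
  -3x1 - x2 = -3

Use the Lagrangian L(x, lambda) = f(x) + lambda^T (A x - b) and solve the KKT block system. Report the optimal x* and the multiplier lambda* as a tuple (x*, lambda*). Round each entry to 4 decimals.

Form the Lagrangian:
  L(x, lambda) = (1/2) x^T Q x + c^T x + lambda^T (A x - b)
Stationarity (grad_x L = 0): Q x + c + A^T lambda = 0.
Primal feasibility: A x = b.

This gives the KKT block system:
  [ Q   A^T ] [ x     ]   [-c ]
  [ A    0  ] [ lambda ] = [ b ]

Solving the linear system:
  x*      = (0.7128, 0.8617)
  lambda* = (-0.8191)
  f(x*)   = -4.3777

x* = (0.7128, 0.8617), lambda* = (-0.8191)


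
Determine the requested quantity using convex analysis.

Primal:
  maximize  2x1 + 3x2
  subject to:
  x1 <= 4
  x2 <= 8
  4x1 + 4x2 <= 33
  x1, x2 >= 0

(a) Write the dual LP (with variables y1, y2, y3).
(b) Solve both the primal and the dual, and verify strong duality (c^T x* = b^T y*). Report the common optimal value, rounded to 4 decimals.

The standard primal-dual pair for 'max c^T x s.t. A x <= b, x >= 0' is:
  Dual:  min b^T y  s.t.  A^T y >= c,  y >= 0.

So the dual LP is:
  minimize  4y1 + 8y2 + 33y3
  subject to:
    y1 + 4y3 >= 2
    y2 + 4y3 >= 3
    y1, y2, y3 >= 0

Solving the primal: x* = (0.25, 8).
  primal value c^T x* = 24.5.
Solving the dual: y* = (0, 1, 0.5).
  dual value b^T y* = 24.5.
Strong duality: c^T x* = b^T y*. Confirmed.

24.5


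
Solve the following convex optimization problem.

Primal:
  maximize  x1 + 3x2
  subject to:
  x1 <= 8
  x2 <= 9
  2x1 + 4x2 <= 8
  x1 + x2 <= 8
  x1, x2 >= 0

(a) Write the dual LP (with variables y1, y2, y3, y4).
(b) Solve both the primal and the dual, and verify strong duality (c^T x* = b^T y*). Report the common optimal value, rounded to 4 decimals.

The standard primal-dual pair for 'max c^T x s.t. A x <= b, x >= 0' is:
  Dual:  min b^T y  s.t.  A^T y >= c,  y >= 0.

So the dual LP is:
  minimize  8y1 + 9y2 + 8y3 + 8y4
  subject to:
    y1 + 2y3 + y4 >= 1
    y2 + 4y3 + y4 >= 3
    y1, y2, y3, y4 >= 0

Solving the primal: x* = (0, 2).
  primal value c^T x* = 6.
Solving the dual: y* = (0, 0, 0.75, 0).
  dual value b^T y* = 6.
Strong duality: c^T x* = b^T y*. Confirmed.

6


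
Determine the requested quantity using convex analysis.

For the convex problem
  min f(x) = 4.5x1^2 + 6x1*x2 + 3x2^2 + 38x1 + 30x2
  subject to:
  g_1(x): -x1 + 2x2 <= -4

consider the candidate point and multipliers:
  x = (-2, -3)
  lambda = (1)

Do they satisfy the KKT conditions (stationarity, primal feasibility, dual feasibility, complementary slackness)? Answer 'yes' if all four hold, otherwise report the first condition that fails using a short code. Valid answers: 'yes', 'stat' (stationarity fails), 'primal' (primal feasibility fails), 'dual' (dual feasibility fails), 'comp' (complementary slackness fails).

Gradient of f: grad f(x) = Q x + c = (2, 0)
Constraint values g_i(x) = a_i^T x - b_i:
  g_1((-2, -3)) = 0
Stationarity residual: grad f(x) + sum_i lambda_i a_i = (1, 2)
  -> stationarity FAILS
Primal feasibility (all g_i <= 0): OK
Dual feasibility (all lambda_i >= 0): OK
Complementary slackness (lambda_i * g_i(x) = 0 for all i): OK

Verdict: the first failing condition is stationarity -> stat.

stat


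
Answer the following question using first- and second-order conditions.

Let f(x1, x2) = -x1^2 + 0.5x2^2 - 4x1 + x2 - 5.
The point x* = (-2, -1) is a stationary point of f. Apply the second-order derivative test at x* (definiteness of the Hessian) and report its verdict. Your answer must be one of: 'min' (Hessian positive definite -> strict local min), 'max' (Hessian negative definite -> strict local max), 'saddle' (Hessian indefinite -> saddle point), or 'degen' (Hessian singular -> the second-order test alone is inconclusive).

Compute the Hessian H = grad^2 f:
  H = [[-2, 0], [0, 1]]
Verify stationarity: grad f(x*) = H x* + g = (0, 0).
Eigenvalues of H: -2, 1.
Eigenvalues have mixed signs, so H is indefinite -> x* is a saddle point.

saddle


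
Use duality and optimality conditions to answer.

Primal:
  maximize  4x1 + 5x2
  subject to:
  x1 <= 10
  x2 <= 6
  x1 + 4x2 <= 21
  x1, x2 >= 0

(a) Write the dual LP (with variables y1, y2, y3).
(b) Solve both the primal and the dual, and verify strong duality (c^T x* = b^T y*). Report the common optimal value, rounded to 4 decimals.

The standard primal-dual pair for 'max c^T x s.t. A x <= b, x >= 0' is:
  Dual:  min b^T y  s.t.  A^T y >= c,  y >= 0.

So the dual LP is:
  minimize  10y1 + 6y2 + 21y3
  subject to:
    y1 + y3 >= 4
    y2 + 4y3 >= 5
    y1, y2, y3 >= 0

Solving the primal: x* = (10, 2.75).
  primal value c^T x* = 53.75.
Solving the dual: y* = (2.75, 0, 1.25).
  dual value b^T y* = 53.75.
Strong duality: c^T x* = b^T y*. Confirmed.

53.75


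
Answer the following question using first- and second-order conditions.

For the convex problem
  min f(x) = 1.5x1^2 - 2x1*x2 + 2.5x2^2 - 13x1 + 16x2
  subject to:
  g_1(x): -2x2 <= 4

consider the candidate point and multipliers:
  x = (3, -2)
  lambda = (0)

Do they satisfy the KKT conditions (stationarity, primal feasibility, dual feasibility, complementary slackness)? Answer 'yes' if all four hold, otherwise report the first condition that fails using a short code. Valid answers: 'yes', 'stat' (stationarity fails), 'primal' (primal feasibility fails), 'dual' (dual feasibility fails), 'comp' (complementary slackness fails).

Gradient of f: grad f(x) = Q x + c = (0, 0)
Constraint values g_i(x) = a_i^T x - b_i:
  g_1((3, -2)) = 0
Stationarity residual: grad f(x) + sum_i lambda_i a_i = (0, 0)
  -> stationarity OK
Primal feasibility (all g_i <= 0): OK
Dual feasibility (all lambda_i >= 0): OK
Complementary slackness (lambda_i * g_i(x) = 0 for all i): OK

Verdict: yes, KKT holds.

yes


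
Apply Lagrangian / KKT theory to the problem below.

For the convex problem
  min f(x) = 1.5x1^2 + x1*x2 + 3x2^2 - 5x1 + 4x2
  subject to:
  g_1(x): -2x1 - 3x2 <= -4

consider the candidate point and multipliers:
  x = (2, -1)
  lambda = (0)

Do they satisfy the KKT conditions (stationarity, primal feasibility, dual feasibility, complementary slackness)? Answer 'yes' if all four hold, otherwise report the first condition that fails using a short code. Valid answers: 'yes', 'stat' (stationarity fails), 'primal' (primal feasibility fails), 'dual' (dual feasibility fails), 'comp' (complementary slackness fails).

Gradient of f: grad f(x) = Q x + c = (0, 0)
Constraint values g_i(x) = a_i^T x - b_i:
  g_1((2, -1)) = 3
Stationarity residual: grad f(x) + sum_i lambda_i a_i = (0, 0)
  -> stationarity OK
Primal feasibility (all g_i <= 0): FAILS
Dual feasibility (all lambda_i >= 0): OK
Complementary slackness (lambda_i * g_i(x) = 0 for all i): OK

Verdict: the first failing condition is primal_feasibility -> primal.

primal


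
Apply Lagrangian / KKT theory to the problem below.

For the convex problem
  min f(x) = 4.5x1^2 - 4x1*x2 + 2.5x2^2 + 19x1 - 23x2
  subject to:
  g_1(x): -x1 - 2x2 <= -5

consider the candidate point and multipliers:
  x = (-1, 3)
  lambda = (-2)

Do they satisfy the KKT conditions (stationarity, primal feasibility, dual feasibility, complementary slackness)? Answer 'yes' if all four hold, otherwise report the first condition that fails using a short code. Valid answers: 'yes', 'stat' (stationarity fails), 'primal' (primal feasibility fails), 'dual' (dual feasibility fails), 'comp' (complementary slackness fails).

Gradient of f: grad f(x) = Q x + c = (-2, -4)
Constraint values g_i(x) = a_i^T x - b_i:
  g_1((-1, 3)) = 0
Stationarity residual: grad f(x) + sum_i lambda_i a_i = (0, 0)
  -> stationarity OK
Primal feasibility (all g_i <= 0): OK
Dual feasibility (all lambda_i >= 0): FAILS
Complementary slackness (lambda_i * g_i(x) = 0 for all i): OK

Verdict: the first failing condition is dual_feasibility -> dual.

dual


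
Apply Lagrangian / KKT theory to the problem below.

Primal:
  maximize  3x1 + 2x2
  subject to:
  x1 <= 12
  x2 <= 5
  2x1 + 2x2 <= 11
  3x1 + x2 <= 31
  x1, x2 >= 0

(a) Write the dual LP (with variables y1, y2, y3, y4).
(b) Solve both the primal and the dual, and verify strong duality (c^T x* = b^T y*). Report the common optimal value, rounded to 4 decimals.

The standard primal-dual pair for 'max c^T x s.t. A x <= b, x >= 0' is:
  Dual:  min b^T y  s.t.  A^T y >= c,  y >= 0.

So the dual LP is:
  minimize  12y1 + 5y2 + 11y3 + 31y4
  subject to:
    y1 + 2y3 + 3y4 >= 3
    y2 + 2y3 + y4 >= 2
    y1, y2, y3, y4 >= 0

Solving the primal: x* = (5.5, 0).
  primal value c^T x* = 16.5.
Solving the dual: y* = (0, 0, 1.5, 0).
  dual value b^T y* = 16.5.
Strong duality: c^T x* = b^T y*. Confirmed.

16.5


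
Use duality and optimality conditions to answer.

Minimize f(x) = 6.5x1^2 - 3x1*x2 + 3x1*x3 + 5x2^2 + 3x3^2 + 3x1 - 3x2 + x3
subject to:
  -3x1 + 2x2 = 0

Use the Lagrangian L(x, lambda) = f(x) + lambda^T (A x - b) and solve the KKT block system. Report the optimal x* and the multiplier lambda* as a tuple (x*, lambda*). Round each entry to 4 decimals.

Form the Lagrangian:
  L(x, lambda) = (1/2) x^T Q x + c^T x + lambda^T (A x - b)
Stationarity (grad_x L = 0): Q x + c + A^T lambda = 0.
Primal feasibility: A x = b.

This gives the KKT block system:
  [ Q   A^T ] [ x     ]   [-c ]
  [ A    0  ] [ lambda ] = [ b ]

Solving the linear system:
  x*      = (0.08, 0.12, -0.2067)
  lambda* = (1.02)
  f(x*)   = -0.1633

x* = (0.08, 0.12, -0.2067), lambda* = (1.02)


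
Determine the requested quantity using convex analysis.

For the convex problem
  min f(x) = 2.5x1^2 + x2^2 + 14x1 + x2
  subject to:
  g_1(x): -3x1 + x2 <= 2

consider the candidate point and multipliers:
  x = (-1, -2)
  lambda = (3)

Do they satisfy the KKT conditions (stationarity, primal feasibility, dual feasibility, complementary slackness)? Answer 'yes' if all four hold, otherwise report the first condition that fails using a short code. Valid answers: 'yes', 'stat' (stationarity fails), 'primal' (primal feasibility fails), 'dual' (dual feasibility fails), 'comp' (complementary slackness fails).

Gradient of f: grad f(x) = Q x + c = (9, -3)
Constraint values g_i(x) = a_i^T x - b_i:
  g_1((-1, -2)) = -1
Stationarity residual: grad f(x) + sum_i lambda_i a_i = (0, 0)
  -> stationarity OK
Primal feasibility (all g_i <= 0): OK
Dual feasibility (all lambda_i >= 0): OK
Complementary slackness (lambda_i * g_i(x) = 0 for all i): FAILS

Verdict: the first failing condition is complementary_slackness -> comp.

comp


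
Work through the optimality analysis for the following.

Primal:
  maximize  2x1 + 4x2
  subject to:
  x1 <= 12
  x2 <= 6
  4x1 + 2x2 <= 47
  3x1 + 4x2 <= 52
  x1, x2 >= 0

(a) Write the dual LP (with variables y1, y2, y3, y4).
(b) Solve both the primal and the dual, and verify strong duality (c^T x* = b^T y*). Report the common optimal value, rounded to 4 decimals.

The standard primal-dual pair for 'max c^T x s.t. A x <= b, x >= 0' is:
  Dual:  min b^T y  s.t.  A^T y >= c,  y >= 0.

So the dual LP is:
  minimize  12y1 + 6y2 + 47y3 + 52y4
  subject to:
    y1 + 4y3 + 3y4 >= 2
    y2 + 2y3 + 4y4 >= 4
    y1, y2, y3, y4 >= 0

Solving the primal: x* = (8.75, 6).
  primal value c^T x* = 41.5.
Solving the dual: y* = (0, 3, 0.5, 0).
  dual value b^T y* = 41.5.
Strong duality: c^T x* = b^T y*. Confirmed.

41.5


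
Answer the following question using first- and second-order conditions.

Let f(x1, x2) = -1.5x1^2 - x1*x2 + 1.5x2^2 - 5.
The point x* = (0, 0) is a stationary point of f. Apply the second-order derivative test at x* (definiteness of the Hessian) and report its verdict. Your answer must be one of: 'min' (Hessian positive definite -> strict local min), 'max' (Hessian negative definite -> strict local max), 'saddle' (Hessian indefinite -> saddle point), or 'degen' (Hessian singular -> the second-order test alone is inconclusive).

Compute the Hessian H = grad^2 f:
  H = [[-3, -1], [-1, 3]]
Verify stationarity: grad f(x*) = H x* + g = (0, 0).
Eigenvalues of H: -3.1623, 3.1623.
Eigenvalues have mixed signs, so H is indefinite -> x* is a saddle point.

saddle


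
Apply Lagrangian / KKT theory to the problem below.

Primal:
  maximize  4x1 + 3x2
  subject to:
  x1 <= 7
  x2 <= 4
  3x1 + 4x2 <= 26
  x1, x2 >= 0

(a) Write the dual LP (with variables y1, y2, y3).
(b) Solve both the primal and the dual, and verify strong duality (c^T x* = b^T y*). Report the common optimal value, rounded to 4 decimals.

The standard primal-dual pair for 'max c^T x s.t. A x <= b, x >= 0' is:
  Dual:  min b^T y  s.t.  A^T y >= c,  y >= 0.

So the dual LP is:
  minimize  7y1 + 4y2 + 26y3
  subject to:
    y1 + 3y3 >= 4
    y2 + 4y3 >= 3
    y1, y2, y3 >= 0

Solving the primal: x* = (7, 1.25).
  primal value c^T x* = 31.75.
Solving the dual: y* = (1.75, 0, 0.75).
  dual value b^T y* = 31.75.
Strong duality: c^T x* = b^T y*. Confirmed.

31.75


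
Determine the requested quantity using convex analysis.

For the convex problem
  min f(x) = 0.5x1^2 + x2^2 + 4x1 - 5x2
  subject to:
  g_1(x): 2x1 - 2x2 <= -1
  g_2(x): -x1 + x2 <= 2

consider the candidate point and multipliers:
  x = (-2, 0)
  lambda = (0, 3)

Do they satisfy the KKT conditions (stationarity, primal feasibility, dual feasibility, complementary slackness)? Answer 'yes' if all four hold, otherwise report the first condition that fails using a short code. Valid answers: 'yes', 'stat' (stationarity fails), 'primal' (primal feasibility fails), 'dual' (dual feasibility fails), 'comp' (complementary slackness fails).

Gradient of f: grad f(x) = Q x + c = (2, -5)
Constraint values g_i(x) = a_i^T x - b_i:
  g_1((-2, 0)) = -3
  g_2((-2, 0)) = 0
Stationarity residual: grad f(x) + sum_i lambda_i a_i = (-1, -2)
  -> stationarity FAILS
Primal feasibility (all g_i <= 0): OK
Dual feasibility (all lambda_i >= 0): OK
Complementary slackness (lambda_i * g_i(x) = 0 for all i): OK

Verdict: the first failing condition is stationarity -> stat.

stat


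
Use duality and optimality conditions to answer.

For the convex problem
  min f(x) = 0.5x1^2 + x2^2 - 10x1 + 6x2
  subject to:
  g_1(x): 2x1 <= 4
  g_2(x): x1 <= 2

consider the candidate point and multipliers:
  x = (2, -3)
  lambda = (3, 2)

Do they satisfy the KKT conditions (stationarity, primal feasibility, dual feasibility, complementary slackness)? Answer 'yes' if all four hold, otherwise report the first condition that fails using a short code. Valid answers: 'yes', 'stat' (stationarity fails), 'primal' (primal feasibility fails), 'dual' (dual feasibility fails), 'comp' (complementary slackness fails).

Gradient of f: grad f(x) = Q x + c = (-8, 0)
Constraint values g_i(x) = a_i^T x - b_i:
  g_1((2, -3)) = 0
  g_2((2, -3)) = 0
Stationarity residual: grad f(x) + sum_i lambda_i a_i = (0, 0)
  -> stationarity OK
Primal feasibility (all g_i <= 0): OK
Dual feasibility (all lambda_i >= 0): OK
Complementary slackness (lambda_i * g_i(x) = 0 for all i): OK

Verdict: yes, KKT holds.

yes


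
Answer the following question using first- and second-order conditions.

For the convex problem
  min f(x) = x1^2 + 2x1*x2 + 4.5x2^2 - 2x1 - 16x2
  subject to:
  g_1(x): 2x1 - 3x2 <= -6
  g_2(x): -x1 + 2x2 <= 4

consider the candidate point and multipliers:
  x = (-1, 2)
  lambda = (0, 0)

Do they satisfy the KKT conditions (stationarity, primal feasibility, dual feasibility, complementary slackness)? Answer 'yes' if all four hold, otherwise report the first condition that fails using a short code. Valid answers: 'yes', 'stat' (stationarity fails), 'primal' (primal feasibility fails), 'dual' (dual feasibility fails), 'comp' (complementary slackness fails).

Gradient of f: grad f(x) = Q x + c = (0, 0)
Constraint values g_i(x) = a_i^T x - b_i:
  g_1((-1, 2)) = -2
  g_2((-1, 2)) = 1
Stationarity residual: grad f(x) + sum_i lambda_i a_i = (0, 0)
  -> stationarity OK
Primal feasibility (all g_i <= 0): FAILS
Dual feasibility (all lambda_i >= 0): OK
Complementary slackness (lambda_i * g_i(x) = 0 for all i): OK

Verdict: the first failing condition is primal_feasibility -> primal.

primal


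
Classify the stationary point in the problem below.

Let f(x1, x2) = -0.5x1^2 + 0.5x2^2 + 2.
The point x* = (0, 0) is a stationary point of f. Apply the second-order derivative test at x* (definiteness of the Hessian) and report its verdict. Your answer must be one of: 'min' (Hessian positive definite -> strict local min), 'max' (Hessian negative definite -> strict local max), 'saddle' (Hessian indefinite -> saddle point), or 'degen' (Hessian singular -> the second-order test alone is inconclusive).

Compute the Hessian H = grad^2 f:
  H = [[-1, 0], [0, 1]]
Verify stationarity: grad f(x*) = H x* + g = (0, 0).
Eigenvalues of H: -1, 1.
Eigenvalues have mixed signs, so H is indefinite -> x* is a saddle point.

saddle


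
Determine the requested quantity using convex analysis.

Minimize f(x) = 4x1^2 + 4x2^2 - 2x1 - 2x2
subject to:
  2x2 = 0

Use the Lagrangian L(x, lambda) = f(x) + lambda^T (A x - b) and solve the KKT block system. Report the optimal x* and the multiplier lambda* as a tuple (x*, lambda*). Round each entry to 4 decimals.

Form the Lagrangian:
  L(x, lambda) = (1/2) x^T Q x + c^T x + lambda^T (A x - b)
Stationarity (grad_x L = 0): Q x + c + A^T lambda = 0.
Primal feasibility: A x = b.

This gives the KKT block system:
  [ Q   A^T ] [ x     ]   [-c ]
  [ A    0  ] [ lambda ] = [ b ]

Solving the linear system:
  x*      = (0.25, 0)
  lambda* = (1)
  f(x*)   = -0.25

x* = (0.25, 0), lambda* = (1)


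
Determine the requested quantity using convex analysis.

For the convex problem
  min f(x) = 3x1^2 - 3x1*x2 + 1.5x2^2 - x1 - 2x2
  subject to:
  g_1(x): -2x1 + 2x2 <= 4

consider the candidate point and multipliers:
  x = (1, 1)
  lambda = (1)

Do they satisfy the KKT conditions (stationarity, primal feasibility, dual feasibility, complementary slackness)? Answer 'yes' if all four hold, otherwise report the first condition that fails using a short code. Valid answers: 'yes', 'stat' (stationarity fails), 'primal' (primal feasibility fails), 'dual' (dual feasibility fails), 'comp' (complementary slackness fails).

Gradient of f: grad f(x) = Q x + c = (2, -2)
Constraint values g_i(x) = a_i^T x - b_i:
  g_1((1, 1)) = -4
Stationarity residual: grad f(x) + sum_i lambda_i a_i = (0, 0)
  -> stationarity OK
Primal feasibility (all g_i <= 0): OK
Dual feasibility (all lambda_i >= 0): OK
Complementary slackness (lambda_i * g_i(x) = 0 for all i): FAILS

Verdict: the first failing condition is complementary_slackness -> comp.

comp


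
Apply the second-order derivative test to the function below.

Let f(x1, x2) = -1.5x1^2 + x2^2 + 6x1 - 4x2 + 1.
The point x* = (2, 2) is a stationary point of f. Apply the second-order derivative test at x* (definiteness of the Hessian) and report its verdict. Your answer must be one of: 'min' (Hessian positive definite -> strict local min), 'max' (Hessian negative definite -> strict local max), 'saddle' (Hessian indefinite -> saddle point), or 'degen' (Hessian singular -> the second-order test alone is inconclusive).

Compute the Hessian H = grad^2 f:
  H = [[-3, 0], [0, 2]]
Verify stationarity: grad f(x*) = H x* + g = (0, 0).
Eigenvalues of H: -3, 2.
Eigenvalues have mixed signs, so H is indefinite -> x* is a saddle point.

saddle


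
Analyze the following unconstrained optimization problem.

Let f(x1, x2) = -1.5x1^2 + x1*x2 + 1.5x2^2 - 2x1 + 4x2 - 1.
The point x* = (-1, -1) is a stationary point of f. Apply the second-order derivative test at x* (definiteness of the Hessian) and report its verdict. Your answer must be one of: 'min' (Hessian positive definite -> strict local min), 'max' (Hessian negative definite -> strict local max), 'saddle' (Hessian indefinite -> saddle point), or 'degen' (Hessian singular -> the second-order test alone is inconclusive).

Compute the Hessian H = grad^2 f:
  H = [[-3, 1], [1, 3]]
Verify stationarity: grad f(x*) = H x* + g = (0, 0).
Eigenvalues of H: -3.1623, 3.1623.
Eigenvalues have mixed signs, so H is indefinite -> x* is a saddle point.

saddle


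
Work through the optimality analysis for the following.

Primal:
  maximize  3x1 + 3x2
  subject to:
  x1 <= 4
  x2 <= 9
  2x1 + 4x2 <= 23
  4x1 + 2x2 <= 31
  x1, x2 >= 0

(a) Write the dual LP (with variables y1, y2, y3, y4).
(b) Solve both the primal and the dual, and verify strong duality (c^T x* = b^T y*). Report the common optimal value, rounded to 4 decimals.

The standard primal-dual pair for 'max c^T x s.t. A x <= b, x >= 0' is:
  Dual:  min b^T y  s.t.  A^T y >= c,  y >= 0.

So the dual LP is:
  minimize  4y1 + 9y2 + 23y3 + 31y4
  subject to:
    y1 + 2y3 + 4y4 >= 3
    y2 + 4y3 + 2y4 >= 3
    y1, y2, y3, y4 >= 0

Solving the primal: x* = (4, 3.75).
  primal value c^T x* = 23.25.
Solving the dual: y* = (1.5, 0, 0.75, 0).
  dual value b^T y* = 23.25.
Strong duality: c^T x* = b^T y*. Confirmed.

23.25


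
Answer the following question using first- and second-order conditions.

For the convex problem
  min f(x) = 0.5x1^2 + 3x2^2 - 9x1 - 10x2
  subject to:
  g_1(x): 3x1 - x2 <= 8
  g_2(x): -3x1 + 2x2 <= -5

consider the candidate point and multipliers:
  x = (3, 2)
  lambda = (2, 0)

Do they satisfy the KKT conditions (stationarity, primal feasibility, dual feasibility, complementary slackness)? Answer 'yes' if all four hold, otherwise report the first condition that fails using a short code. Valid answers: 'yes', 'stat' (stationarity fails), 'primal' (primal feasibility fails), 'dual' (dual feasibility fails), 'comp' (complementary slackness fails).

Gradient of f: grad f(x) = Q x + c = (-6, 2)
Constraint values g_i(x) = a_i^T x - b_i:
  g_1((3, 2)) = -1
  g_2((3, 2)) = 0
Stationarity residual: grad f(x) + sum_i lambda_i a_i = (0, 0)
  -> stationarity OK
Primal feasibility (all g_i <= 0): OK
Dual feasibility (all lambda_i >= 0): OK
Complementary slackness (lambda_i * g_i(x) = 0 for all i): FAILS

Verdict: the first failing condition is complementary_slackness -> comp.

comp


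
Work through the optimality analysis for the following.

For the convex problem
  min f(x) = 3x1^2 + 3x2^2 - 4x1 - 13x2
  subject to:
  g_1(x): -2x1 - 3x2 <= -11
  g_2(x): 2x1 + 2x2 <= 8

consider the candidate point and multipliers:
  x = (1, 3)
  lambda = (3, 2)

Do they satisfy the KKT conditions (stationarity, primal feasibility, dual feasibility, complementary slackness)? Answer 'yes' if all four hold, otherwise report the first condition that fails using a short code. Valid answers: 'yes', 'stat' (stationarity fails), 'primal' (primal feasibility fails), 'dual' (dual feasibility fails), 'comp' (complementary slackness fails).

Gradient of f: grad f(x) = Q x + c = (2, 5)
Constraint values g_i(x) = a_i^T x - b_i:
  g_1((1, 3)) = 0
  g_2((1, 3)) = 0
Stationarity residual: grad f(x) + sum_i lambda_i a_i = (0, 0)
  -> stationarity OK
Primal feasibility (all g_i <= 0): OK
Dual feasibility (all lambda_i >= 0): OK
Complementary slackness (lambda_i * g_i(x) = 0 for all i): OK

Verdict: yes, KKT holds.

yes


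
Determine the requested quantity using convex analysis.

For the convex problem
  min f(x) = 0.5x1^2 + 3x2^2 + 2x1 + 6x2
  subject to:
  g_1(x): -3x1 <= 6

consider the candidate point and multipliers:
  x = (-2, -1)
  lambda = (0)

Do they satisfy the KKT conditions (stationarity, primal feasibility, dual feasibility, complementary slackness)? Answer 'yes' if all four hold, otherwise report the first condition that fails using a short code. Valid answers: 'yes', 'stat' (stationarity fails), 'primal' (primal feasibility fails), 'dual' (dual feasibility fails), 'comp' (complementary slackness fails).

Gradient of f: grad f(x) = Q x + c = (0, 0)
Constraint values g_i(x) = a_i^T x - b_i:
  g_1((-2, -1)) = 0
Stationarity residual: grad f(x) + sum_i lambda_i a_i = (0, 0)
  -> stationarity OK
Primal feasibility (all g_i <= 0): OK
Dual feasibility (all lambda_i >= 0): OK
Complementary slackness (lambda_i * g_i(x) = 0 for all i): OK

Verdict: yes, KKT holds.

yes


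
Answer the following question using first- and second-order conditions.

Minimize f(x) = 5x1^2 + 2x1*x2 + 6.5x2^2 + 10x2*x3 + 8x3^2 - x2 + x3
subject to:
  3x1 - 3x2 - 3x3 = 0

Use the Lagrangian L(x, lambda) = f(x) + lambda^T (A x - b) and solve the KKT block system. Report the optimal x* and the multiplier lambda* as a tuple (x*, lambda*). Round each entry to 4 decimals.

Form the Lagrangian:
  L(x, lambda) = (1/2) x^T Q x + c^T x + lambda^T (A x - b)
Stationarity (grad_x L = 0): Q x + c + A^T lambda = 0.
Primal feasibility: A x = b.

This gives the KKT block system:
  [ Q   A^T ] [ x     ]   [-c ]
  [ A    0  ] [ lambda ] = [ b ]

Solving the linear system:
  x*      = (-0.0046, 0.2202, -0.2248)
  lambda* = (-0.1315)
  f(x*)   = -0.2225

x* = (-0.0046, 0.2202, -0.2248), lambda* = (-0.1315)


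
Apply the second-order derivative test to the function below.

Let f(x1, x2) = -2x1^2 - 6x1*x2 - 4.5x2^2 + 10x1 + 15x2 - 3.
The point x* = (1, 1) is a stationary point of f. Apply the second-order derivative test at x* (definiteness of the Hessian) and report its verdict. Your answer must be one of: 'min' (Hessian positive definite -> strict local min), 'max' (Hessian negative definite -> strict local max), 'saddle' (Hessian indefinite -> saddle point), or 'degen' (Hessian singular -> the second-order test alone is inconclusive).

Compute the Hessian H = grad^2 f:
  H = [[-4, -6], [-6, -9]]
Verify stationarity: grad f(x*) = H x* + g = (0, 0).
Eigenvalues of H: -13, 0.
H has a zero eigenvalue (singular; negative semidefinite but not definite), so H is neither positive definite, negative definite, nor indefinite. The second-order test alone is inconclusive -> degen.
(Indeed, f is constant along the null direction of H through x*, so x* is not a strict local extremum.)

degen


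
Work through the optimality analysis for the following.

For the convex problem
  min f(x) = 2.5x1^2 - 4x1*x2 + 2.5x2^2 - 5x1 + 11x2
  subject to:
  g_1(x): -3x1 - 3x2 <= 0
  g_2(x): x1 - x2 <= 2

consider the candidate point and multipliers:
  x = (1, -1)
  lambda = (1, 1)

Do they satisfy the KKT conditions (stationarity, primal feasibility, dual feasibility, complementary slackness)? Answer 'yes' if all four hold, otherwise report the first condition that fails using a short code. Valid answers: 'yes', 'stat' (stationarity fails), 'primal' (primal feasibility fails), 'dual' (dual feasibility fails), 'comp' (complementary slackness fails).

Gradient of f: grad f(x) = Q x + c = (4, 2)
Constraint values g_i(x) = a_i^T x - b_i:
  g_1((1, -1)) = 0
  g_2((1, -1)) = 0
Stationarity residual: grad f(x) + sum_i lambda_i a_i = (2, -2)
  -> stationarity FAILS
Primal feasibility (all g_i <= 0): OK
Dual feasibility (all lambda_i >= 0): OK
Complementary slackness (lambda_i * g_i(x) = 0 for all i): OK

Verdict: the first failing condition is stationarity -> stat.

stat
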